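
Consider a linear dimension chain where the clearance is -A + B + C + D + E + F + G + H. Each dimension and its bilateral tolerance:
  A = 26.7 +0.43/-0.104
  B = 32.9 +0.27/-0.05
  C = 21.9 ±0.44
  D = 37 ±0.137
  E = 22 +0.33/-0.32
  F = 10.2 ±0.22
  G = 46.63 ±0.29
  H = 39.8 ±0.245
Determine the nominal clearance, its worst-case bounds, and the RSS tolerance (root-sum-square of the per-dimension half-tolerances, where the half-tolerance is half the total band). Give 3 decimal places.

nominal=183.730 wc=[181.598,185.766] rss=0.779

Stack each dimension's contribution:
  -A: nom -26.700 → Σnom=-26.700; wc +0.104/-0.430 → slack +0.104/-0.430; half-tol=0.267, Σhalf²=0.071289
  +B: nom +32.900 → Σnom=6.200; wc +0.270/-0.050 → slack +0.374/-0.480; half-tol=0.160, Σhalf²=0.096889
  +C: nom +21.900 → Σnom=28.100; wc +0.440/-0.440 → slack +0.814/-0.920; half-tol=0.440, Σhalf²=0.290489
  +D: nom +37.000 → Σnom=65.100; wc +0.137/-0.137 → slack +0.951/-1.057; half-tol=0.137, Σhalf²=0.309258
  +E: nom +22.000 → Σnom=87.100; wc +0.330/-0.320 → slack +1.281/-1.377; half-tol=0.325, Σhalf²=0.414883
  +F: nom +10.200 → Σnom=97.300; wc +0.220/-0.220 → slack +1.501/-1.597; half-tol=0.220, Σhalf²=0.463283
  +G: nom +46.630 → Σnom=143.930; wc +0.290/-0.290 → slack +1.791/-1.887; half-tol=0.290, Σhalf²=0.547383
  +H: nom +39.800 → Σnom=183.730; wc +0.245/-0.245 → slack +2.036/-2.132; half-tol=0.245, Σhalf²=0.607408
Nominal = 183.730. Worst-case = [183.730 - 2.132, 183.730 + 2.036] = [181.598, 185.766]. RSS = √0.607408 = 0.779.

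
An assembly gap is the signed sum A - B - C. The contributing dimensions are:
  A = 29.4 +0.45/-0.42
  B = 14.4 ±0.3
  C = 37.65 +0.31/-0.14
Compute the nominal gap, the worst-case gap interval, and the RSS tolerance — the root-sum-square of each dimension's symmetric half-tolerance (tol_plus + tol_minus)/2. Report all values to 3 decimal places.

nominal=-22.650 wc=[-23.680,-21.760] rss=0.574

Stack each dimension's contribution:
  +A: nom +29.400 → Σnom=29.400; wc +0.450/-0.420 → slack +0.450/-0.420; half-tol=0.435, Σhalf²=0.189225
  -B: nom -14.400 → Σnom=15.000; wc +0.300/-0.300 → slack +0.750/-0.720; half-tol=0.300, Σhalf²=0.279225
  -C: nom -37.650 → Σnom=-22.650; wc +0.140/-0.310 → slack +0.890/-1.030; half-tol=0.225, Σhalf²=0.329850
Nominal = -22.650. Worst-case = [-22.650 - 1.030, -22.650 + 0.890] = [-23.680, -21.760]. RSS = √0.329850 = 0.574.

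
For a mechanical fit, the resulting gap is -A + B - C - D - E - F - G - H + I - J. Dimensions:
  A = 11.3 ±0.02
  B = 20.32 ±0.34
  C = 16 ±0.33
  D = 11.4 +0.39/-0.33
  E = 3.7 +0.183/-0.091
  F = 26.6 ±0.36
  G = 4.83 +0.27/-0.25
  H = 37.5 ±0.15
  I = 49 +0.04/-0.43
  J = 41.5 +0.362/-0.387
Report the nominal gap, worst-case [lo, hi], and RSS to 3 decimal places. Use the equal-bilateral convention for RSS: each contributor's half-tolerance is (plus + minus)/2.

Stack each dimension's contribution:
  -A: nom -11.300 → Σnom=-11.300; wc +0.020/-0.020 → slack +0.020/-0.020; half-tol=0.020, Σhalf²=0.000400
  +B: nom +20.320 → Σnom=9.020; wc +0.340/-0.340 → slack +0.360/-0.360; half-tol=0.340, Σhalf²=0.116000
  -C: nom -16.000 → Σnom=-6.980; wc +0.330/-0.330 → slack +0.690/-0.690; half-tol=0.330, Σhalf²=0.224900
  -D: nom -11.400 → Σnom=-18.380; wc +0.330/-0.390 → slack +1.020/-1.080; half-tol=0.360, Σhalf²=0.354500
  -E: nom -3.700 → Σnom=-22.080; wc +0.091/-0.183 → slack +1.111/-1.263; half-tol=0.137, Σhalf²=0.373269
  -F: nom -26.600 → Σnom=-48.680; wc +0.360/-0.360 → slack +1.471/-1.623; half-tol=0.360, Σhalf²=0.502869
  -G: nom -4.830 → Σnom=-53.510; wc +0.250/-0.270 → slack +1.721/-1.893; half-tol=0.260, Σhalf²=0.570469
  -H: nom -37.500 → Σnom=-91.010; wc +0.150/-0.150 → slack +1.871/-2.043; half-tol=0.150, Σhalf²=0.592969
  +I: nom +49.000 → Σnom=-42.010; wc +0.040/-0.430 → slack +1.911/-2.473; half-tol=0.235, Σhalf²=0.648194
  -J: nom -41.500 → Σnom=-83.510; wc +0.387/-0.362 → slack +2.298/-2.835; half-tol=0.374, Σhalf²=0.788444
Nominal = -83.510. Worst-case = [-83.510 - 2.835, -83.510 + 2.298] = [-86.345, -81.212]. RSS = √0.788444 = 0.888.

nominal=-83.510 wc=[-86.345,-81.212] rss=0.888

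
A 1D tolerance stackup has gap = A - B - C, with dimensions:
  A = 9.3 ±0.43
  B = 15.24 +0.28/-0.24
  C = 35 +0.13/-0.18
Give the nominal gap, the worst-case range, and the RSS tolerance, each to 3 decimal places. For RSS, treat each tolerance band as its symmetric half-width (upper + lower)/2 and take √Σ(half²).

Stack each dimension's contribution:
  +A: nom +9.300 → Σnom=9.300; wc +0.430/-0.430 → slack +0.430/-0.430; half-tol=0.430, Σhalf²=0.184900
  -B: nom -15.240 → Σnom=-5.940; wc +0.240/-0.280 → slack +0.670/-0.710; half-tol=0.260, Σhalf²=0.252500
  -C: nom -35.000 → Σnom=-40.940; wc +0.180/-0.130 → slack +0.850/-0.840; half-tol=0.155, Σhalf²=0.276525
Nominal = -40.940. Worst-case = [-40.940 - 0.840, -40.940 + 0.850] = [-41.780, -40.090]. RSS = √0.276525 = 0.526.

nominal=-40.940 wc=[-41.780,-40.090] rss=0.526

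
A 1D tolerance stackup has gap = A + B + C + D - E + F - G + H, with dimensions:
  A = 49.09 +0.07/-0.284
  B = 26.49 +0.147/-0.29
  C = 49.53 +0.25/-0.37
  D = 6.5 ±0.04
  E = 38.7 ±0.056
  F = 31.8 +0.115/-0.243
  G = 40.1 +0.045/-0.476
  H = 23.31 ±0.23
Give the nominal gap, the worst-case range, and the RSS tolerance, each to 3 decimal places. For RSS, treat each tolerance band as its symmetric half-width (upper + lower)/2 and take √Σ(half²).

nominal=107.920 wc=[106.362,109.304] rss=0.577

Stack each dimension's contribution:
  +A: nom +49.090 → Σnom=49.090; wc +0.070/-0.284 → slack +0.070/-0.284; half-tol=0.177, Σhalf²=0.031329
  +B: nom +26.490 → Σnom=75.580; wc +0.147/-0.290 → slack +0.217/-0.574; half-tol=0.218, Σhalf²=0.079071
  +C: nom +49.530 → Σnom=125.110; wc +0.250/-0.370 → slack +0.467/-0.944; half-tol=0.310, Σhalf²=0.175171
  +D: nom +6.500 → Σnom=131.610; wc +0.040/-0.040 → slack +0.507/-0.984; half-tol=0.040, Σhalf²=0.176771
  -E: nom -38.700 → Σnom=92.910; wc +0.056/-0.056 → slack +0.563/-1.040; half-tol=0.056, Σhalf²=0.179907
  +F: nom +31.800 → Σnom=124.710; wc +0.115/-0.243 → slack +0.678/-1.283; half-tol=0.179, Σhalf²=0.211948
  -G: nom -40.100 → Σnom=84.610; wc +0.476/-0.045 → slack +1.154/-1.328; half-tol=0.261, Σhalf²=0.279809
  +H: nom +23.310 → Σnom=107.920; wc +0.230/-0.230 → slack +1.384/-1.558; half-tol=0.230, Σhalf²=0.332709
Nominal = 107.920. Worst-case = [107.920 - 1.558, 107.920 + 1.384] = [106.362, 109.304]. RSS = √0.332709 = 0.577.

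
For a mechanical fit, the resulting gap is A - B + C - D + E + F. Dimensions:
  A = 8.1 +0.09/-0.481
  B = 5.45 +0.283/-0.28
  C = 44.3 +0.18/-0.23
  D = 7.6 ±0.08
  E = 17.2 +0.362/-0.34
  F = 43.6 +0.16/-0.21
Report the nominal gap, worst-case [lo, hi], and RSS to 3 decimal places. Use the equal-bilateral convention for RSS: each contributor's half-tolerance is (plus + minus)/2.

Stack each dimension's contribution:
  +A: nom +8.100 → Σnom=8.100; wc +0.090/-0.481 → slack +0.090/-0.481; half-tol=0.285, Σhalf²=0.081510
  -B: nom -5.450 → Σnom=2.650; wc +0.280/-0.283 → slack +0.370/-0.764; half-tol=0.281, Σhalf²=0.160752
  +C: nom +44.300 → Σnom=46.950; wc +0.180/-0.230 → slack +0.550/-0.994; half-tol=0.205, Σhalf²=0.202777
  -D: nom -7.600 → Σnom=39.350; wc +0.080/-0.080 → slack +0.630/-1.074; half-tol=0.080, Σhalf²=0.209177
  +E: nom +17.200 → Σnom=56.550; wc +0.362/-0.340 → slack +0.992/-1.414; half-tol=0.351, Σhalf²=0.332378
  +F: nom +43.600 → Σnom=100.150; wc +0.160/-0.210 → slack +1.152/-1.624; half-tol=0.185, Σhalf²=0.366603
Nominal = 100.150. Worst-case = [100.150 - 1.624, 100.150 + 1.152] = [98.526, 101.302]. RSS = √0.366603 = 0.605.

nominal=100.150 wc=[98.526,101.302] rss=0.605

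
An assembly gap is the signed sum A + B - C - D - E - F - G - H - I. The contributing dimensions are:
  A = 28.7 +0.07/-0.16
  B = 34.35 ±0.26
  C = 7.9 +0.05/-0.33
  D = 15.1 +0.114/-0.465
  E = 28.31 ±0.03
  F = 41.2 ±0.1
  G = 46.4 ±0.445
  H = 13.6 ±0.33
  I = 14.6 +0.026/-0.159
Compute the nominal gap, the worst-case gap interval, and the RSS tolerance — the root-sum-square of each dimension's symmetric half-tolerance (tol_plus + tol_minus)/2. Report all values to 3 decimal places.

Stack each dimension's contribution:
  +A: nom +28.700 → Σnom=28.700; wc +0.070/-0.160 → slack +0.070/-0.160; half-tol=0.115, Σhalf²=0.013225
  +B: nom +34.350 → Σnom=63.050; wc +0.260/-0.260 → slack +0.330/-0.420; half-tol=0.260, Σhalf²=0.080825
  -C: nom -7.900 → Σnom=55.150; wc +0.330/-0.050 → slack +0.660/-0.470; half-tol=0.190, Σhalf²=0.116925
  -D: nom -15.100 → Σnom=40.050; wc +0.465/-0.114 → slack +1.125/-0.584; half-tol=0.290, Σhalf²=0.200735
  -E: nom -28.310 → Σnom=11.740; wc +0.030/-0.030 → slack +1.155/-0.614; half-tol=0.030, Σhalf²=0.201635
  -F: nom -41.200 → Σnom=-29.460; wc +0.100/-0.100 → slack +1.255/-0.714; half-tol=0.100, Σhalf²=0.211635
  -G: nom -46.400 → Σnom=-75.860; wc +0.445/-0.445 → slack +1.700/-1.159; half-tol=0.445, Σhalf²=0.409660
  -H: nom -13.600 → Σnom=-89.460; wc +0.330/-0.330 → slack +2.030/-1.489; half-tol=0.330, Σhalf²=0.518560
  -I: nom -14.600 → Σnom=-104.060; wc +0.159/-0.026 → slack +2.189/-1.515; half-tol=0.092, Σhalf²=0.527117
Nominal = -104.060. Worst-case = [-104.060 - 1.515, -104.060 + 2.189] = [-105.575, -101.871]. RSS = √0.527117 = 0.726.

nominal=-104.060 wc=[-105.575,-101.871] rss=0.726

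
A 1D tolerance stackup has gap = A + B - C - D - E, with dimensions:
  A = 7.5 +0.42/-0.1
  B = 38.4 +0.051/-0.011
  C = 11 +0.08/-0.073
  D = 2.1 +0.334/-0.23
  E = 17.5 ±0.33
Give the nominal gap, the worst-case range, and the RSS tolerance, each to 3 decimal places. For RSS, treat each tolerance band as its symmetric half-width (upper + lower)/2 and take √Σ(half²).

Stack each dimension's contribution:
  +A: nom +7.500 → Σnom=7.500; wc +0.420/-0.100 → slack +0.420/-0.100; half-tol=0.260, Σhalf²=0.067600
  +B: nom +38.400 → Σnom=45.900; wc +0.051/-0.011 → slack +0.471/-0.111; half-tol=0.031, Σhalf²=0.068561
  -C: nom -11.000 → Σnom=34.900; wc +0.073/-0.080 → slack +0.544/-0.191; half-tol=0.076, Σhalf²=0.074413
  -D: nom -2.100 → Σnom=32.800; wc +0.230/-0.334 → slack +0.774/-0.525; half-tol=0.282, Σhalf²=0.153937
  -E: nom -17.500 → Σnom=15.300; wc +0.330/-0.330 → slack +1.104/-0.855; half-tol=0.330, Σhalf²=0.262837
Nominal = 15.300. Worst-case = [15.300 - 0.855, 15.300 + 1.104] = [14.445, 16.404]. RSS = √0.262837 = 0.513.

nominal=15.300 wc=[14.445,16.404] rss=0.513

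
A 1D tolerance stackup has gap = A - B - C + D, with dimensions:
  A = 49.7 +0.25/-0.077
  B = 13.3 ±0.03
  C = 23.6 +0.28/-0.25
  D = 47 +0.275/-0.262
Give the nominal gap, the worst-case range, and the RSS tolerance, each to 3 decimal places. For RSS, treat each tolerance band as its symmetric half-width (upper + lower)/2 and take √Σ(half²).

nominal=59.800 wc=[59.151,60.605] rss=0.412

Stack each dimension's contribution:
  +A: nom +49.700 → Σnom=49.700; wc +0.250/-0.077 → slack +0.250/-0.077; half-tol=0.164, Σhalf²=0.026732
  -B: nom -13.300 → Σnom=36.400; wc +0.030/-0.030 → slack +0.280/-0.107; half-tol=0.030, Σhalf²=0.027632
  -C: nom -23.600 → Σnom=12.800; wc +0.250/-0.280 → slack +0.530/-0.387; half-tol=0.265, Σhalf²=0.097857
  +D: nom +47.000 → Σnom=59.800; wc +0.275/-0.262 → slack +0.805/-0.649; half-tol=0.269, Σhalf²=0.169950
Nominal = 59.800. Worst-case = [59.800 - 0.649, 59.800 + 0.805] = [59.151, 60.605]. RSS = √0.169950 = 0.412.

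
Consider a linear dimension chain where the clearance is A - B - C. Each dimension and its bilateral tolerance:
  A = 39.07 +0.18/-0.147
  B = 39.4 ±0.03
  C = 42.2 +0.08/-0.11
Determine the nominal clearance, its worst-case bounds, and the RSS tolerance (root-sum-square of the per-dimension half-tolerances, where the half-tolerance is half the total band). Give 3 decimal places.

Stack each dimension's contribution:
  +A: nom +39.070 → Σnom=39.070; wc +0.180/-0.147 → slack +0.180/-0.147; half-tol=0.163, Σhalf²=0.026732
  -B: nom -39.400 → Σnom=-0.330; wc +0.030/-0.030 → slack +0.210/-0.177; half-tol=0.030, Σhalf²=0.027632
  -C: nom -42.200 → Σnom=-42.530; wc +0.110/-0.080 → slack +0.320/-0.257; half-tol=0.095, Σhalf²=0.036657
Nominal = -42.530. Worst-case = [-42.530 - 0.257, -42.530 + 0.320] = [-42.787, -42.210]. RSS = √0.036657 = 0.191.

nominal=-42.530 wc=[-42.787,-42.210] rss=0.191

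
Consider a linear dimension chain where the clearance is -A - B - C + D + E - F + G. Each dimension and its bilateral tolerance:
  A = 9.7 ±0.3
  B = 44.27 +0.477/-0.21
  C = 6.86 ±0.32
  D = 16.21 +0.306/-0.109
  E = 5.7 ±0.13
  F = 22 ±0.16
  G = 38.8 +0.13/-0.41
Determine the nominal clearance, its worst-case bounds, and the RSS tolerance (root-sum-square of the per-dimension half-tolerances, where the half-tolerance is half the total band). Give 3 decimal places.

Stack each dimension's contribution:
  -A: nom -9.700 → Σnom=-9.700; wc +0.300/-0.300 → slack +0.300/-0.300; half-tol=0.300, Σhalf²=0.090000
  -B: nom -44.270 → Σnom=-53.970; wc +0.210/-0.477 → slack +0.510/-0.777; half-tol=0.343, Σhalf²=0.207992
  -C: nom -6.860 → Σnom=-60.830; wc +0.320/-0.320 → slack +0.830/-1.097; half-tol=0.320, Σhalf²=0.310392
  +D: nom +16.210 → Σnom=-44.620; wc +0.306/-0.109 → slack +1.136/-1.206; half-tol=0.207, Σhalf²=0.353448
  +E: nom +5.700 → Σnom=-38.920; wc +0.130/-0.130 → slack +1.266/-1.336; half-tol=0.130, Σhalf²=0.370349
  -F: nom -22.000 → Σnom=-60.920; wc +0.160/-0.160 → slack +1.426/-1.496; half-tol=0.160, Σhalf²=0.395949
  +G: nom +38.800 → Σnom=-22.120; wc +0.130/-0.410 → slack +1.556/-1.906; half-tol=0.270, Σhalf²=0.468849
Nominal = -22.120. Worst-case = [-22.120 - 1.906, -22.120 + 1.556] = [-24.026, -20.564]. RSS = √0.468849 = 0.685.

nominal=-22.120 wc=[-24.026,-20.564] rss=0.685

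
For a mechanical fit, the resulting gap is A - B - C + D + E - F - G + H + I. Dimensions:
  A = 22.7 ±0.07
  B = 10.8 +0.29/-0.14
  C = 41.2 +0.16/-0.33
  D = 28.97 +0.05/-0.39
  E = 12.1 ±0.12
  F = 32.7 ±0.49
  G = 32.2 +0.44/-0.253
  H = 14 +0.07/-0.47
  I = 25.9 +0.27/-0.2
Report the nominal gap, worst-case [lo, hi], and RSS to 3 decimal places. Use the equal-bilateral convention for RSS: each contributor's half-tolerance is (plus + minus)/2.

nominal=-13.230 wc=[-15.860,-11.437] rss=0.814

Stack each dimension's contribution:
  +A: nom +22.700 → Σnom=22.700; wc +0.070/-0.070 → slack +0.070/-0.070; half-tol=0.070, Σhalf²=0.004900
  -B: nom -10.800 → Σnom=11.900; wc +0.140/-0.290 → slack +0.210/-0.360; half-tol=0.215, Σhalf²=0.051125
  -C: nom -41.200 → Σnom=-29.300; wc +0.330/-0.160 → slack +0.540/-0.520; half-tol=0.245, Σhalf²=0.111150
  +D: nom +28.970 → Σnom=-0.330; wc +0.050/-0.390 → slack +0.590/-0.910; half-tol=0.220, Σhalf²=0.159550
  +E: nom +12.100 → Σnom=11.770; wc +0.120/-0.120 → slack +0.710/-1.030; half-tol=0.120, Σhalf²=0.173950
  -F: nom -32.700 → Σnom=-20.930; wc +0.490/-0.490 → slack +1.200/-1.520; half-tol=0.490, Σhalf²=0.414050
  -G: nom -32.200 → Σnom=-53.130; wc +0.253/-0.440 → slack +1.453/-1.960; half-tol=0.347, Σhalf²=0.534112
  +H: nom +14.000 → Σnom=-39.130; wc +0.070/-0.470 → slack +1.523/-2.430; half-tol=0.270, Σhalf²=0.607012
  +I: nom +25.900 → Σnom=-13.230; wc +0.270/-0.200 → slack +1.793/-2.630; half-tol=0.235, Σhalf²=0.662237
Nominal = -13.230. Worst-case = [-13.230 - 2.630, -13.230 + 1.793] = [-15.860, -11.437]. RSS = √0.662237 = 0.814.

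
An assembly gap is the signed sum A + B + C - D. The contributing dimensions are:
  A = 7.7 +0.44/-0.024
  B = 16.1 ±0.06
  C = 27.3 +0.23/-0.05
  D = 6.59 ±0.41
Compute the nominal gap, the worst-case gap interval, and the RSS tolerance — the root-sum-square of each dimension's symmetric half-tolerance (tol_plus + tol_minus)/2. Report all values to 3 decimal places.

Stack each dimension's contribution:
  +A: nom +7.700 → Σnom=7.700; wc +0.440/-0.024 → slack +0.440/-0.024; half-tol=0.232, Σhalf²=0.053824
  +B: nom +16.100 → Σnom=23.800; wc +0.060/-0.060 → slack +0.500/-0.084; half-tol=0.060, Σhalf²=0.057424
  +C: nom +27.300 → Σnom=51.100; wc +0.230/-0.050 → slack +0.730/-0.134; half-tol=0.140, Σhalf²=0.077024
  -D: nom -6.590 → Σnom=44.510; wc +0.410/-0.410 → slack +1.140/-0.544; half-tol=0.410, Σhalf²=0.245124
Nominal = 44.510. Worst-case = [44.510 - 0.544, 44.510 + 1.140] = [43.966, 45.650]. RSS = √0.245124 = 0.495.

nominal=44.510 wc=[43.966,45.650] rss=0.495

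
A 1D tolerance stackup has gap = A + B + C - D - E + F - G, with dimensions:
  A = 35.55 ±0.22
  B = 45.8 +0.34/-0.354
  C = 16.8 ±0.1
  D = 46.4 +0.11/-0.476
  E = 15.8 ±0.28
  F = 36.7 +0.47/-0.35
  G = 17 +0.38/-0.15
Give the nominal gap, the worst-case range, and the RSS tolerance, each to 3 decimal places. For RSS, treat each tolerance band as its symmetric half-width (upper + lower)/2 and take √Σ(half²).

nominal=55.650 wc=[53.856,57.686] rss=0.762

Stack each dimension's contribution:
  +A: nom +35.550 → Σnom=35.550; wc +0.220/-0.220 → slack +0.220/-0.220; half-tol=0.220, Σhalf²=0.048400
  +B: nom +45.800 → Σnom=81.350; wc +0.340/-0.354 → slack +0.560/-0.574; half-tol=0.347, Σhalf²=0.168809
  +C: nom +16.800 → Σnom=98.150; wc +0.100/-0.100 → slack +0.660/-0.674; half-tol=0.100, Σhalf²=0.178809
  -D: nom -46.400 → Σnom=51.750; wc +0.476/-0.110 → slack +1.136/-0.784; half-tol=0.293, Σhalf²=0.264658
  -E: nom -15.800 → Σnom=35.950; wc +0.280/-0.280 → slack +1.416/-1.064; half-tol=0.280, Σhalf²=0.343058
  +F: nom +36.700 → Σnom=72.650; wc +0.470/-0.350 → slack +1.886/-1.414; half-tol=0.410, Σhalf²=0.511158
  -G: nom -17.000 → Σnom=55.650; wc +0.150/-0.380 → slack +2.036/-1.794; half-tol=0.265, Σhalf²=0.581383
Nominal = 55.650. Worst-case = [55.650 - 1.794, 55.650 + 2.036] = [53.856, 57.686]. RSS = √0.581383 = 0.762.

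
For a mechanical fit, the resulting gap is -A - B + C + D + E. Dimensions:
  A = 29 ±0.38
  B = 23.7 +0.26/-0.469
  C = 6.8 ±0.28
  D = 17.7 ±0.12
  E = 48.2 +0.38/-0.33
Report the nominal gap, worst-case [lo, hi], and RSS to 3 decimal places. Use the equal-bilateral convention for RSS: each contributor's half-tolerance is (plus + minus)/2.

Stack each dimension's contribution:
  -A: nom -29.000 → Σnom=-29.000; wc +0.380/-0.380 → slack +0.380/-0.380; half-tol=0.380, Σhalf²=0.144400
  -B: nom -23.700 → Σnom=-52.700; wc +0.469/-0.260 → slack +0.849/-0.640; half-tol=0.364, Σhalf²=0.277260
  +C: nom +6.800 → Σnom=-45.900; wc +0.280/-0.280 → slack +1.129/-0.920; half-tol=0.280, Σhalf²=0.355660
  +D: nom +17.700 → Σnom=-28.200; wc +0.120/-0.120 → slack +1.249/-1.040; half-tol=0.120, Σhalf²=0.370060
  +E: nom +48.200 → Σnom=20.000; wc +0.380/-0.330 → slack +1.629/-1.370; half-tol=0.355, Σhalf²=0.496085
Nominal = 20.000. Worst-case = [20.000 - 1.370, 20.000 + 1.629] = [18.630, 21.629]. RSS = √0.496085 = 0.704.

nominal=20.000 wc=[18.630,21.629] rss=0.704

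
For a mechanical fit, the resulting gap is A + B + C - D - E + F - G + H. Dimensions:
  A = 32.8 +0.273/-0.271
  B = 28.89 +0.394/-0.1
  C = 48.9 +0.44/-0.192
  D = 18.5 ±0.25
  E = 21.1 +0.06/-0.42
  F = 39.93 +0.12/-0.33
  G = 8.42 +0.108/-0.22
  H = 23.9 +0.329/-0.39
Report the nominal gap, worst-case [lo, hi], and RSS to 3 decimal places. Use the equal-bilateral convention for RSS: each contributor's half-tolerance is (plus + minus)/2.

Stack each dimension's contribution:
  +A: nom +32.800 → Σnom=32.800; wc +0.273/-0.271 → slack +0.273/-0.271; half-tol=0.272, Σhalf²=0.073984
  +B: nom +28.890 → Σnom=61.690; wc +0.394/-0.100 → slack +0.667/-0.371; half-tol=0.247, Σhalf²=0.134993
  +C: nom +48.900 → Σnom=110.590; wc +0.440/-0.192 → slack +1.107/-0.563; half-tol=0.316, Σhalf²=0.234849
  -D: nom -18.500 → Σnom=92.090; wc +0.250/-0.250 → slack +1.357/-0.813; half-tol=0.250, Σhalf²=0.297349
  -E: nom -21.100 → Σnom=70.990; wc +0.420/-0.060 → slack +1.777/-0.873; half-tol=0.240, Σhalf²=0.354949
  +F: nom +39.930 → Σnom=110.920; wc +0.120/-0.330 → slack +1.897/-1.203; half-tol=0.225, Σhalf²=0.405574
  -G: nom -8.420 → Σnom=102.500; wc +0.220/-0.108 → slack +2.117/-1.311; half-tol=0.164, Σhalf²=0.432470
  +H: nom +23.900 → Σnom=126.400; wc +0.329/-0.390 → slack +2.446/-1.701; half-tol=0.360, Σhalf²=0.561710
Nominal = 126.400. Worst-case = [126.400 - 1.701, 126.400 + 2.446] = [124.699, 128.846]. RSS = √0.561710 = 0.749.

nominal=126.400 wc=[124.699,128.846] rss=0.749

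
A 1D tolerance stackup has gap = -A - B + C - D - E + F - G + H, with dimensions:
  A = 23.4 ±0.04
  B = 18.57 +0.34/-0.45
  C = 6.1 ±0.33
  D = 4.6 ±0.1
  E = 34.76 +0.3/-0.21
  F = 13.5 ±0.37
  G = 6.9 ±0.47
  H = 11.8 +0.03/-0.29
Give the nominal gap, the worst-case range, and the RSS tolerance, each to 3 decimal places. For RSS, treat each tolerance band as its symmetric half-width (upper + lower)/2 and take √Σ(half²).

Stack each dimension's contribution:
  -A: nom -23.400 → Σnom=-23.400; wc +0.040/-0.040 → slack +0.040/-0.040; half-tol=0.040, Σhalf²=0.001600
  -B: nom -18.570 → Σnom=-41.970; wc +0.450/-0.340 → slack +0.490/-0.380; half-tol=0.395, Σhalf²=0.157625
  +C: nom +6.100 → Σnom=-35.870; wc +0.330/-0.330 → slack +0.820/-0.710; half-tol=0.330, Σhalf²=0.266525
  -D: nom -4.600 → Σnom=-40.470; wc +0.100/-0.100 → slack +0.920/-0.810; half-tol=0.100, Σhalf²=0.276525
  -E: nom -34.760 → Σnom=-75.230; wc +0.210/-0.300 → slack +1.130/-1.110; half-tol=0.255, Σhalf²=0.341550
  +F: nom +13.500 → Σnom=-61.730; wc +0.370/-0.370 → slack +1.500/-1.480; half-tol=0.370, Σhalf²=0.478450
  -G: nom -6.900 → Σnom=-68.630; wc +0.470/-0.470 → slack +1.970/-1.950; half-tol=0.470, Σhalf²=0.699350
  +H: nom +11.800 → Σnom=-56.830; wc +0.030/-0.290 → slack +2.000/-2.240; half-tol=0.160, Σhalf²=0.724950
Nominal = -56.830. Worst-case = [-56.830 - 2.240, -56.830 + 2.000] = [-59.070, -54.830]. RSS = √0.724950 = 0.851.

nominal=-56.830 wc=[-59.070,-54.830] rss=0.851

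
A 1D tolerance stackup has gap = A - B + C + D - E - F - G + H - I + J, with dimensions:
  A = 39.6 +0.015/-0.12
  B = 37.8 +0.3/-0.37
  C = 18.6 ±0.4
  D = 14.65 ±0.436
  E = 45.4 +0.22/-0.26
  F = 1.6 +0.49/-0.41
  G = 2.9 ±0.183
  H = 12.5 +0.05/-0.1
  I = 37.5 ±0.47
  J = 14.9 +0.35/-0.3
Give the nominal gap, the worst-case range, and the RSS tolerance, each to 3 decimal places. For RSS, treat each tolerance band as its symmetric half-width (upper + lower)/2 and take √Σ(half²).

nominal=-24.950 wc=[-27.969,-22.006] rss=1.045

Stack each dimension's contribution:
  +A: nom +39.600 → Σnom=39.600; wc +0.015/-0.120 → slack +0.015/-0.120; half-tol=0.068, Σhalf²=0.004556
  -B: nom -37.800 → Σnom=1.800; wc +0.370/-0.300 → slack +0.385/-0.420; half-tol=0.335, Σhalf²=0.116781
  +C: nom +18.600 → Σnom=20.400; wc +0.400/-0.400 → slack +0.785/-0.820; half-tol=0.400, Σhalf²=0.276781
  +D: nom +14.650 → Σnom=35.050; wc +0.436/-0.436 → slack +1.221/-1.256; half-tol=0.436, Σhalf²=0.466877
  -E: nom -45.400 → Σnom=-10.350; wc +0.260/-0.220 → slack +1.481/-1.476; half-tol=0.240, Σhalf²=0.524477
  -F: nom -1.600 → Σnom=-11.950; wc +0.410/-0.490 → slack +1.891/-1.966; half-tol=0.450, Σhalf²=0.726977
  -G: nom -2.900 → Σnom=-14.850; wc +0.183/-0.183 → slack +2.074/-2.149; half-tol=0.183, Σhalf²=0.760466
  +H: nom +12.500 → Σnom=-2.350; wc +0.050/-0.100 → slack +2.124/-2.249; half-tol=0.075, Σhalf²=0.766091
  -I: nom -37.500 → Σnom=-39.850; wc +0.470/-0.470 → slack +2.594/-2.719; half-tol=0.470, Σhalf²=0.986991
  +J: nom +14.900 → Σnom=-24.950; wc +0.350/-0.300 → slack +2.944/-3.019; half-tol=0.325, Σhalf²=1.092616
Nominal = -24.950. Worst-case = [-24.950 - 3.019, -24.950 + 2.944] = [-27.969, -22.006]. RSS = √1.092616 = 1.045.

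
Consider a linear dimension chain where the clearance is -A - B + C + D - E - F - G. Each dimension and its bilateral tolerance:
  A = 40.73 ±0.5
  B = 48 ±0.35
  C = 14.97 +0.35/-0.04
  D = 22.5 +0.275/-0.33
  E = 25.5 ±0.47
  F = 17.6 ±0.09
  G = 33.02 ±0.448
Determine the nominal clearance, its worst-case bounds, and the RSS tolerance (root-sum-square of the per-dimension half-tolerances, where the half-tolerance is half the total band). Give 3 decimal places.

nominal=-127.380 wc=[-129.608,-124.897] rss=0.965

Stack each dimension's contribution:
  -A: nom -40.730 → Σnom=-40.730; wc +0.500/-0.500 → slack +0.500/-0.500; half-tol=0.500, Σhalf²=0.250000
  -B: nom -48.000 → Σnom=-88.730; wc +0.350/-0.350 → slack +0.850/-0.850; half-tol=0.350, Σhalf²=0.372500
  +C: nom +14.970 → Σnom=-73.760; wc +0.350/-0.040 → slack +1.200/-0.890; half-tol=0.195, Σhalf²=0.410525
  +D: nom +22.500 → Σnom=-51.260; wc +0.275/-0.330 → slack +1.475/-1.220; half-tol=0.302, Σhalf²=0.502031
  -E: nom -25.500 → Σnom=-76.760; wc +0.470/-0.470 → slack +1.945/-1.690; half-tol=0.470, Σhalf²=0.722931
  -F: nom -17.600 → Σnom=-94.360; wc +0.090/-0.090 → slack +2.035/-1.780; half-tol=0.090, Σhalf²=0.731031
  -G: nom -33.020 → Σnom=-127.380; wc +0.448/-0.448 → slack +2.483/-2.228; half-tol=0.448, Σhalf²=0.931735
Nominal = -127.380. Worst-case = [-127.380 - 2.228, -127.380 + 2.483] = [-129.608, -124.897]. RSS = √0.931735 = 0.965.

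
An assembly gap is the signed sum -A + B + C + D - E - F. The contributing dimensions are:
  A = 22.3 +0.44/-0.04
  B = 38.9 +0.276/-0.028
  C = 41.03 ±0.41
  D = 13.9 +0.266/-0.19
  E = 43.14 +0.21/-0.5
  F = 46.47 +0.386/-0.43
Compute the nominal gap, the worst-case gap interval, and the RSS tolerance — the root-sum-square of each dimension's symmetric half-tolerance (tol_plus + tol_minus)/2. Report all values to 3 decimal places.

Stack each dimension's contribution:
  -A: nom -22.300 → Σnom=-22.300; wc +0.040/-0.440 → slack +0.040/-0.440; half-tol=0.240, Σhalf²=0.057600
  +B: nom +38.900 → Σnom=16.600; wc +0.276/-0.028 → slack +0.316/-0.468; half-tol=0.152, Σhalf²=0.080704
  +C: nom +41.030 → Σnom=57.630; wc +0.410/-0.410 → slack +0.726/-0.878; half-tol=0.410, Σhalf²=0.248804
  +D: nom +13.900 → Σnom=71.530; wc +0.266/-0.190 → slack +0.992/-1.068; half-tol=0.228, Σhalf²=0.300788
  -E: nom -43.140 → Σnom=28.390; wc +0.500/-0.210 → slack +1.492/-1.278; half-tol=0.355, Σhalf²=0.426813
  -F: nom -46.470 → Σnom=-18.080; wc +0.430/-0.386 → slack +1.922/-1.664; half-tol=0.408, Σhalf²=0.593277
Nominal = -18.080. Worst-case = [-18.080 - 1.664, -18.080 + 1.922] = [-19.744, -16.158]. RSS = √0.593277 = 0.770.

nominal=-18.080 wc=[-19.744,-16.158] rss=0.770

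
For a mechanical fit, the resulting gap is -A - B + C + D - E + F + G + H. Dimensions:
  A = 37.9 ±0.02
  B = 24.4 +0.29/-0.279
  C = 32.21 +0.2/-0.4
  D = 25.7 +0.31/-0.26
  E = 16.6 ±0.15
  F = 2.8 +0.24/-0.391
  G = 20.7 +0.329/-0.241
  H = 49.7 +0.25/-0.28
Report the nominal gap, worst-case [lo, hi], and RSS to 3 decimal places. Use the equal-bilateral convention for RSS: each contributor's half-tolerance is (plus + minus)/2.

Stack each dimension's contribution:
  -A: nom -37.900 → Σnom=-37.900; wc +0.020/-0.020 → slack +0.020/-0.020; half-tol=0.020, Σhalf²=0.000400
  -B: nom -24.400 → Σnom=-62.300; wc +0.279/-0.290 → slack +0.299/-0.310; half-tol=0.284, Σhalf²=0.081340
  +C: nom +32.210 → Σnom=-30.090; wc +0.200/-0.400 → slack +0.499/-0.710; half-tol=0.300, Σhalf²=0.171340
  +D: nom +25.700 → Σnom=-4.390; wc +0.310/-0.260 → slack +0.809/-0.970; half-tol=0.285, Σhalf²=0.252565
  -E: nom -16.600 → Σnom=-20.990; wc +0.150/-0.150 → slack +0.959/-1.120; half-tol=0.150, Σhalf²=0.275065
  +F: nom +2.800 → Σnom=-18.190; wc +0.240/-0.391 → slack +1.199/-1.511; half-tol=0.316, Σhalf²=0.374606
  +G: nom +20.700 → Σnom=2.510; wc +0.329/-0.241 → slack +1.528/-1.752; half-tol=0.285, Σhalf²=0.455831
  +H: nom +49.700 → Σnom=52.210; wc +0.250/-0.280 → slack +1.778/-2.032; half-tol=0.265, Σhalf²=0.526056
Nominal = 52.210. Worst-case = [52.210 - 2.032, 52.210 + 1.778] = [50.178, 53.988]. RSS = √0.526056 = 0.725.

nominal=52.210 wc=[50.178,53.988] rss=0.725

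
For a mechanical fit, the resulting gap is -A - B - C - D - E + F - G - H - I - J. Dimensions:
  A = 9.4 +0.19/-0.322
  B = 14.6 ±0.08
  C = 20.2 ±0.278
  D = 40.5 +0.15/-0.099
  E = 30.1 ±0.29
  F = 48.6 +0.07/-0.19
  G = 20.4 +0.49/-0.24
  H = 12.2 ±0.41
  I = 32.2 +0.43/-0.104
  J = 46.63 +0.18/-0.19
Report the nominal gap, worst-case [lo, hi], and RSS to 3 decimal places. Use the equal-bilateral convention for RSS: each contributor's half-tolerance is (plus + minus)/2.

nominal=-177.630 wc=[-180.318,-175.547] rss=0.820

Stack each dimension's contribution:
  -A: nom -9.400 → Σnom=-9.400; wc +0.322/-0.190 → slack +0.322/-0.190; half-tol=0.256, Σhalf²=0.065536
  -B: nom -14.600 → Σnom=-24.000; wc +0.080/-0.080 → slack +0.402/-0.270; half-tol=0.080, Σhalf²=0.071936
  -C: nom -20.200 → Σnom=-44.200; wc +0.278/-0.278 → slack +0.680/-0.548; half-tol=0.278, Σhalf²=0.149220
  -D: nom -40.500 → Σnom=-84.700; wc +0.099/-0.150 → slack +0.779/-0.698; half-tol=0.124, Σhalf²=0.164720
  -E: nom -30.100 → Σnom=-114.800; wc +0.290/-0.290 → slack +1.069/-0.988; half-tol=0.290, Σhalf²=0.248820
  +F: nom +48.600 → Σnom=-66.200; wc +0.070/-0.190 → slack +1.139/-1.178; half-tol=0.130, Σhalf²=0.265720
  -G: nom -20.400 → Σnom=-86.600; wc +0.240/-0.490 → slack +1.379/-1.668; half-tol=0.365, Σhalf²=0.398945
  -H: nom -12.200 → Σnom=-98.800; wc +0.410/-0.410 → slack +1.789/-2.078; half-tol=0.410, Σhalf²=0.567045
  -I: nom -32.200 → Σnom=-131.000; wc +0.104/-0.430 → slack +1.893/-2.508; half-tol=0.267, Σhalf²=0.638334
  -J: nom -46.630 → Σnom=-177.630; wc +0.190/-0.180 → slack +2.083/-2.688; half-tol=0.185, Σhalf²=0.672559
Nominal = -177.630. Worst-case = [-177.630 - 2.688, -177.630 + 2.083] = [-180.318, -175.547]. RSS = √0.672559 = 0.820.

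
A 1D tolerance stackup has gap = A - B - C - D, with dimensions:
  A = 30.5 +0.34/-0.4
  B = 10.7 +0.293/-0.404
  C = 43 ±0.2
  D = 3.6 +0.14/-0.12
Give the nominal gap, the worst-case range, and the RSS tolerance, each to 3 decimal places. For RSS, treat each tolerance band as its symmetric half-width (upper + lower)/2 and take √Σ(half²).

nominal=-26.800 wc=[-27.833,-25.736] rss=0.561

Stack each dimension's contribution:
  +A: nom +30.500 → Σnom=30.500; wc +0.340/-0.400 → slack +0.340/-0.400; half-tol=0.370, Σhalf²=0.136900
  -B: nom -10.700 → Σnom=19.800; wc +0.404/-0.293 → slack +0.744/-0.693; half-tol=0.349, Σhalf²=0.258352
  -C: nom -43.000 → Σnom=-23.200; wc +0.200/-0.200 → slack +0.944/-0.893; half-tol=0.200, Σhalf²=0.298352
  -D: nom -3.600 → Σnom=-26.800; wc +0.120/-0.140 → slack +1.064/-1.033; half-tol=0.130, Σhalf²=0.315252
Nominal = -26.800. Worst-case = [-26.800 - 1.033, -26.800 + 1.064] = [-27.833, -25.736]. RSS = √0.315252 = 0.561.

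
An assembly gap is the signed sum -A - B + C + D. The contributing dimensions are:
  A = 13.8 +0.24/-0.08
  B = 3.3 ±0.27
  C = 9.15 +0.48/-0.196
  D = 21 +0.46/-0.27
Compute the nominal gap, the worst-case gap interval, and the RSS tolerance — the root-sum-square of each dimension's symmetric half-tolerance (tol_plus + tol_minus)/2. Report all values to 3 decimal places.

nominal=13.050 wc=[12.074,14.340] rss=0.588

Stack each dimension's contribution:
  -A: nom -13.800 → Σnom=-13.800; wc +0.080/-0.240 → slack +0.080/-0.240; half-tol=0.160, Σhalf²=0.025600
  -B: nom -3.300 → Σnom=-17.100; wc +0.270/-0.270 → slack +0.350/-0.510; half-tol=0.270, Σhalf²=0.098500
  +C: nom +9.150 → Σnom=-7.950; wc +0.480/-0.196 → slack +0.830/-0.706; half-tol=0.338, Σhalf²=0.212744
  +D: nom +21.000 → Σnom=13.050; wc +0.460/-0.270 → slack +1.290/-0.976; half-tol=0.365, Σhalf²=0.345969
Nominal = 13.050. Worst-case = [13.050 - 0.976, 13.050 + 1.290] = [12.074, 14.340]. RSS = √0.345969 = 0.588.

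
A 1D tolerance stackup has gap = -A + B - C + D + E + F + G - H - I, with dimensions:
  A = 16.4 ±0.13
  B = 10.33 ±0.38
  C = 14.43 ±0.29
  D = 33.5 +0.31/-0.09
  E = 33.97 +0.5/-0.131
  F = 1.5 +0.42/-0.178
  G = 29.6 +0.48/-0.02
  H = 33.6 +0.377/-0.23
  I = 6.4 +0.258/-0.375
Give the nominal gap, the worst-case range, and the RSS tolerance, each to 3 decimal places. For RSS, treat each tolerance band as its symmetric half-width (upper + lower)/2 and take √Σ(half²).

Stack each dimension's contribution:
  -A: nom -16.400 → Σnom=-16.400; wc +0.130/-0.130 → slack +0.130/-0.130; half-tol=0.130, Σhalf²=0.016900
  +B: nom +10.330 → Σnom=-6.070; wc +0.380/-0.380 → slack +0.510/-0.510; half-tol=0.380, Σhalf²=0.161300
  -C: nom -14.430 → Σnom=-20.500; wc +0.290/-0.290 → slack +0.800/-0.800; half-tol=0.290, Σhalf²=0.245400
  +D: nom +33.500 → Σnom=13.000; wc +0.310/-0.090 → slack +1.110/-0.890; half-tol=0.200, Σhalf²=0.285400
  +E: nom +33.970 → Σnom=46.970; wc +0.500/-0.131 → slack +1.610/-1.021; half-tol=0.316, Σhalf²=0.384940
  +F: nom +1.500 → Σnom=48.470; wc +0.420/-0.178 → slack +2.030/-1.199; half-tol=0.299, Σhalf²=0.474341
  +G: nom +29.600 → Σnom=78.070; wc +0.480/-0.020 → slack +2.510/-1.219; half-tol=0.250, Σhalf²=0.536841
  -H: nom -33.600 → Σnom=44.470; wc +0.230/-0.377 → slack +2.740/-1.596; half-tol=0.303, Σhalf²=0.628953
  -I: nom -6.400 → Σnom=38.070; wc +0.375/-0.258 → slack +3.115/-1.854; half-tol=0.317, Σhalf²=0.729126
Nominal = 38.070. Worst-case = [38.070 - 1.854, 38.070 + 3.115] = [36.216, 41.185]. RSS = √0.729126 = 0.854.

nominal=38.070 wc=[36.216,41.185] rss=0.854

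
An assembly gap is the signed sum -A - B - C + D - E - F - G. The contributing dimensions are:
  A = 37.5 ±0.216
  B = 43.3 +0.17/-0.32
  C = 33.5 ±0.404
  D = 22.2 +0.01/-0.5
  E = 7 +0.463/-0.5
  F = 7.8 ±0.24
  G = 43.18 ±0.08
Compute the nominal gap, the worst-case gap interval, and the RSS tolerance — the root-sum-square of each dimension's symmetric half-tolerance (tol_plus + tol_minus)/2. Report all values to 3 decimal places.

Stack each dimension's contribution:
  -A: nom -37.500 → Σnom=-37.500; wc +0.216/-0.216 → slack +0.216/-0.216; half-tol=0.216, Σhalf²=0.046656
  -B: nom -43.300 → Σnom=-80.800; wc +0.320/-0.170 → slack +0.536/-0.386; half-tol=0.245, Σhalf²=0.106681
  -C: nom -33.500 → Σnom=-114.300; wc +0.404/-0.404 → slack +0.940/-0.790; half-tol=0.404, Σhalf²=0.269897
  +D: nom +22.200 → Σnom=-92.100; wc +0.010/-0.500 → slack +0.950/-1.290; half-tol=0.255, Σhalf²=0.334922
  -E: nom -7.000 → Σnom=-99.100; wc +0.500/-0.463 → slack +1.450/-1.753; half-tol=0.482, Σhalf²=0.566764
  -F: nom -7.800 → Σnom=-106.900; wc +0.240/-0.240 → slack +1.690/-1.993; half-tol=0.240, Σhalf²=0.624364
  -G: nom -43.180 → Σnom=-150.080; wc +0.080/-0.080 → slack +1.770/-2.073; half-tol=0.080, Σhalf²=0.630764
Nominal = -150.080. Worst-case = [-150.080 - 2.073, -150.080 + 1.770] = [-152.153, -148.310]. RSS = √0.630764 = 0.794.

nominal=-150.080 wc=[-152.153,-148.310] rss=0.794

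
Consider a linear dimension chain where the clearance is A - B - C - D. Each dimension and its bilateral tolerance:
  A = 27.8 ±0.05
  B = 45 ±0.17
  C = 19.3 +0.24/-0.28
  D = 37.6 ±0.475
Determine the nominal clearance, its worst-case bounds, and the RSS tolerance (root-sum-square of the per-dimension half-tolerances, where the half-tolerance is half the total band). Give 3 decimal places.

Stack each dimension's contribution:
  +A: nom +27.800 → Σnom=27.800; wc +0.050/-0.050 → slack +0.050/-0.050; half-tol=0.050, Σhalf²=0.002500
  -B: nom -45.000 → Σnom=-17.200; wc +0.170/-0.170 → slack +0.220/-0.220; half-tol=0.170, Σhalf²=0.031400
  -C: nom -19.300 → Σnom=-36.500; wc +0.280/-0.240 → slack +0.500/-0.460; half-tol=0.260, Σhalf²=0.099000
  -D: nom -37.600 → Σnom=-74.100; wc +0.475/-0.475 → slack +0.975/-0.935; half-tol=0.475, Σhalf²=0.324625
Nominal = -74.100. Worst-case = [-74.100 - 0.935, -74.100 + 0.975] = [-75.035, -73.125]. RSS = √0.324625 = 0.570.

nominal=-74.100 wc=[-75.035,-73.125] rss=0.570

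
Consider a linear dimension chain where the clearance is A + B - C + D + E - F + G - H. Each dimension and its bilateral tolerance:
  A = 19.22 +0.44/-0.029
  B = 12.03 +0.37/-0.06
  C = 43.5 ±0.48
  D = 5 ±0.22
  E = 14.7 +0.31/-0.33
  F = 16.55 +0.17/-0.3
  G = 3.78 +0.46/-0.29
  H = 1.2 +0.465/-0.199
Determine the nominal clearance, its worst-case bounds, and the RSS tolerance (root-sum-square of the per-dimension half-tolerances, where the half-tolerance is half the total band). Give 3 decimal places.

nominal=-6.520 wc=[-8.564,-3.741] rss=0.888

Stack each dimension's contribution:
  +A: nom +19.220 → Σnom=19.220; wc +0.440/-0.029 → slack +0.440/-0.029; half-tol=0.235, Σhalf²=0.054990
  +B: nom +12.030 → Σnom=31.250; wc +0.370/-0.060 → slack +0.810/-0.089; half-tol=0.215, Σhalf²=0.101215
  -C: nom -43.500 → Σnom=-12.250; wc +0.480/-0.480 → slack +1.290/-0.569; half-tol=0.480, Σhalf²=0.331615
  +D: nom +5.000 → Σnom=-7.250; wc +0.220/-0.220 → slack +1.510/-0.789; half-tol=0.220, Σhalf²=0.380015
  +E: nom +14.700 → Σnom=7.450; wc +0.310/-0.330 → slack +1.820/-1.119; half-tol=0.320, Σhalf²=0.482415
  -F: nom -16.550 → Σnom=-9.100; wc +0.300/-0.170 → slack +2.120/-1.289; half-tol=0.235, Σhalf²=0.537640
  +G: nom +3.780 → Σnom=-5.320; wc +0.460/-0.290 → slack +2.580/-1.579; half-tol=0.375, Σhalf²=0.678265
  -H: nom -1.200 → Σnom=-6.520; wc +0.199/-0.465 → slack +2.779/-2.044; half-tol=0.332, Σhalf²=0.788489
Nominal = -6.520. Worst-case = [-6.520 - 2.044, -6.520 + 2.779] = [-8.564, -3.741]. RSS = √0.788489 = 0.888.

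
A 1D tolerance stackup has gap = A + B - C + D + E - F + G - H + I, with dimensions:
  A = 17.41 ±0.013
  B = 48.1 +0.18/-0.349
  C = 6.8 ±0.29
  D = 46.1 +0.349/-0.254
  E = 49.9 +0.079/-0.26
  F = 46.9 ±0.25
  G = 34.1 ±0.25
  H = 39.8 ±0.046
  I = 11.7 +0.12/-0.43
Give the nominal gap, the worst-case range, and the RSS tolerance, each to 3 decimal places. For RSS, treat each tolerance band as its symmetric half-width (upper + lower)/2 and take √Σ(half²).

nominal=113.810 wc=[111.668,115.387] rss=0.690

Stack each dimension's contribution:
  +A: nom +17.410 → Σnom=17.410; wc +0.013/-0.013 → slack +0.013/-0.013; half-tol=0.013, Σhalf²=0.000169
  +B: nom +48.100 → Σnom=65.510; wc +0.180/-0.349 → slack +0.193/-0.362; half-tol=0.264, Σhalf²=0.070129
  -C: nom -6.800 → Σnom=58.710; wc +0.290/-0.290 → slack +0.483/-0.652; half-tol=0.290, Σhalf²=0.154229
  +D: nom +46.100 → Σnom=104.810; wc +0.349/-0.254 → slack +0.832/-0.906; half-tol=0.301, Σhalf²=0.245131
  +E: nom +49.900 → Σnom=154.710; wc +0.079/-0.260 → slack +0.911/-1.166; half-tol=0.170, Σhalf²=0.273862
  -F: nom -46.900 → Σnom=107.810; wc +0.250/-0.250 → slack +1.161/-1.416; half-tol=0.250, Σhalf²=0.336362
  +G: nom +34.100 → Σnom=141.910; wc +0.250/-0.250 → slack +1.411/-1.666; half-tol=0.250, Σhalf²=0.398862
  -H: nom -39.800 → Σnom=102.110; wc +0.046/-0.046 → slack +1.457/-1.712; half-tol=0.046, Σhalf²=0.400978
  +I: nom +11.700 → Σnom=113.810; wc +0.120/-0.430 → slack +1.577/-2.142; half-tol=0.275, Σhalf²=0.476603
Nominal = 113.810. Worst-case = [113.810 - 2.142, 113.810 + 1.577] = [111.668, 115.387]. RSS = √0.476603 = 0.690.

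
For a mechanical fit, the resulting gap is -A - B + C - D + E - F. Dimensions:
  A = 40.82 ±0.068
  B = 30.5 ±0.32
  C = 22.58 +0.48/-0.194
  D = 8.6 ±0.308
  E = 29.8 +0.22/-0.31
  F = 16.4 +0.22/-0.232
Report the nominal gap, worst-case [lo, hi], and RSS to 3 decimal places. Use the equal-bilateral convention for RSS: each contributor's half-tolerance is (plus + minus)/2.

Stack each dimension's contribution:
  -A: nom -40.820 → Σnom=-40.820; wc +0.068/-0.068 → slack +0.068/-0.068; half-tol=0.068, Σhalf²=0.004624
  -B: nom -30.500 → Σnom=-71.320; wc +0.320/-0.320 → slack +0.388/-0.388; half-tol=0.320, Σhalf²=0.107024
  +C: nom +22.580 → Σnom=-48.740; wc +0.480/-0.194 → slack +0.868/-0.582; half-tol=0.337, Σhalf²=0.220593
  -D: nom -8.600 → Σnom=-57.340; wc +0.308/-0.308 → slack +1.176/-0.890; half-tol=0.308, Σhalf²=0.315457
  +E: nom +29.800 → Σnom=-27.540; wc +0.220/-0.310 → slack +1.396/-1.200; half-tol=0.265, Σhalf²=0.385682
  -F: nom -16.400 → Σnom=-43.940; wc +0.232/-0.220 → slack +1.628/-1.420; half-tol=0.226, Σhalf²=0.436758
Nominal = -43.940. Worst-case = [-43.940 - 1.420, -43.940 + 1.628] = [-45.360, -42.312]. RSS = √0.436758 = 0.661.

nominal=-43.940 wc=[-45.360,-42.312] rss=0.661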